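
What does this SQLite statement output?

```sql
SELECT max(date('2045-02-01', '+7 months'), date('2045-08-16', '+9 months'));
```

2046-05-16

date('2045-02-01', '+7 months') → 2045-09-01.
date('2045-08-16', '+9 months') → 2046-05-16.
Later of the two is 2046-05-16.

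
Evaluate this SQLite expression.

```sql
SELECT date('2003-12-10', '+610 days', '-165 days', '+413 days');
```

Applying '+610 days' to 2003-12-10: counting 610 days forward gives 2005-08-11.
Applying '-165 days' to 2005-08-11: counting 165 days back gives 2005-02-27.
Applying '+413 days' to 2005-02-27: counting 413 days forward gives 2006-04-16.

2006-04-16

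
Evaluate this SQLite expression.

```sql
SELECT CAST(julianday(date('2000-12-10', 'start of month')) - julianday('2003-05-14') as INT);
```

-894

`start of month` rewinds 2000-12-10 to 2000-12-01.
30 days remain in December 2000 after the 1st (31 − 1).
Full months from January 2001 through April 2003 contribute their day counts.
Then 14 days into May 2003.
Total: 30 + 31 + 28 + 31 + 30 + 31 + 30 + 31 + 31 + 30 + 31 + 30 + 31 + 31 + 28 + 31 + 30 + 31 + 30 + 31 + 31 + 30 + 31 + 30 + 31 + 31 + 28 + 31 + 30 + 14 = 894.
The subtraction is earlier − later, so the result is −894 → -894.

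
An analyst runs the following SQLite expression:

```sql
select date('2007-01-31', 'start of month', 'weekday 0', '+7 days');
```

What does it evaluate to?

`start of month` rewinds 2007-01-31 to 2007-01-01.
`weekday 0` advances to the next Sunday; 2007-01-01 is a Monday, so it moves forward to 2007-01-07.
Advancing 7 more days within January lands on 2007-01-14.

2007-01-14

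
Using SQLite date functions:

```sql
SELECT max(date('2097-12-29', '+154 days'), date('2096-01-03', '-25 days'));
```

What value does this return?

2098-06-01

date('2097-12-29', '+154 days') → 2098-06-01.
date('2096-01-03', '-25 days') → 2095-12-09.
Later of the two is 2098-06-01.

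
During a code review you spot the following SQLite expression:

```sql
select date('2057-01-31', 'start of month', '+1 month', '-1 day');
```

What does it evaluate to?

`start of month` rewinds 2057-01-31 to 2057-01-01.
Adding +1 month to 2057-01-01 gives 2057-02-01.
Going back 1 day from 2057-02-01 reaches 2057-01-31 (last day of January, 31 days).

2057-01-31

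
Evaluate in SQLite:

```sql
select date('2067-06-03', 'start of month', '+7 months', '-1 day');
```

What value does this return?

2067-12-31

`start of month` rewinds 2067-06-03 to 2067-06-01.
Adding +7 months to 2067-06-01 gives 2068-01-01.
Going back 1 day from 2068-01-01 reaches 2067-12-31 (last day of December, 31 days).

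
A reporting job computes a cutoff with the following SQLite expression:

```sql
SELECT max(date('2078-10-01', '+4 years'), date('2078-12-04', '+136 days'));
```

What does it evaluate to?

date('2078-10-01', '+4 years') → 2082-10-01.
date('2078-12-04', '+136 days') → 2079-04-19.
Later of the two is 2082-10-01.

2082-10-01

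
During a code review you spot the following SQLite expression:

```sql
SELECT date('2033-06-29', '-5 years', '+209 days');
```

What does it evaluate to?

Adding -5 years to 2033-06-29 gives 2028-06-29.
Applying '+209 days' to 2028-06-29: counting 209 days forward gives 2029-01-24.

2029-01-24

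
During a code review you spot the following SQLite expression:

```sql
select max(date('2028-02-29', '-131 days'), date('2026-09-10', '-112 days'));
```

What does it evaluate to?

date('2028-02-29', '-131 days') → 2027-10-21.
date('2026-09-10', '-112 days') → 2026-05-21.
Later of the two is 2027-10-21.

2027-10-21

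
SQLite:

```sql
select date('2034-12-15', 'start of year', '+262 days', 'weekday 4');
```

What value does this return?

2034-09-21

`start of year` rewinds 2034-12-15 to 2034-01-01.
Applying '+262 days' to 2034-01-01: counting 262 days forward gives 2034-09-20.
`weekday 4` advances to the next Thursday; 2034-09-20 is a Wednesday, so it moves forward to 2034-09-21.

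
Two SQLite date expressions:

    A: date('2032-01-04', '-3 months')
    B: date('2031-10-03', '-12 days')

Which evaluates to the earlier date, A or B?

B

A = 2031-10-04.
B = 2031-09-21.
B is earlier.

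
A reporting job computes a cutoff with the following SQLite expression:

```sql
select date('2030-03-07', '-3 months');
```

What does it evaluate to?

Adding -3 months to 2030-03-07 gives 2029-12-07.

2029-12-07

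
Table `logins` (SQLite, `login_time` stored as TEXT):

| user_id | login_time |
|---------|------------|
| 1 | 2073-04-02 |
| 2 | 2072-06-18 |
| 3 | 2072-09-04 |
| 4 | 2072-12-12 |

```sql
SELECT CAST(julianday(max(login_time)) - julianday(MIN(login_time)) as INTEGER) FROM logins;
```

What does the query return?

288

MIN = 2072-06-18, MAX = 2073-04-02.
12 days remain in June 2072 after the 18th (30 − 18).
Full months from July 2072 through March 2073 contribute their day counts.
Then 2 days into April 2073.
Total: 12 + 31 + 31 + 30 + 31 + 30 + 31 + 31 + 28 + 31 + 2 = 288.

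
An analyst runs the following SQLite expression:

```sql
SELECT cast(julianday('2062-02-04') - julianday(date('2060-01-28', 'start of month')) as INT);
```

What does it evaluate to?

`start of month` rewinds 2060-01-28 to 2060-01-01.
30 days remain in January 2060 after the 1st (31 − 1).
Full months from February 2060 through January 2062 contribute their day counts.
Then 4 days into February 2062.
Total: 30 + 29 + 31 + 30 + 31 + 30 + 31 + 31 + 30 + 31 + 30 + 31 + 31 + 28 + 31 + 30 + 31 + 30 + 31 + 31 + 30 + 31 + 30 + 31 + 31 + 4 = 765.

765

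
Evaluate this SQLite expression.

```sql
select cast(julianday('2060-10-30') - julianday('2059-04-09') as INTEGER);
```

570

21 days remain in April 2059 after the 9th (30 − 9).
Full months from May 2059 through September 2060 contribute their day counts.
Then 30 days into October 2060.
Total: 21 + 31 + 30 + 31 + 31 + 30 + 31 + 30 + 31 + 31 + 29 + 31 + 30 + 31 + 30 + 31 + 31 + 30 + 30 = 570.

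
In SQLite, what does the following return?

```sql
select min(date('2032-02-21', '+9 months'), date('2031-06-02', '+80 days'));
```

date('2032-02-21', '+9 months') → 2032-11-21.
date('2031-06-02', '+80 days') → 2031-08-21.
Earlier of the two is 2031-08-21.

2031-08-21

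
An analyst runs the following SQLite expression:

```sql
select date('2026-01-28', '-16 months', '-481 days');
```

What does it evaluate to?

2023-06-05

Adding -16 months to 2026-01-28 gives 2024-09-28.
Applying '-481 days' to 2024-09-28: counting 481 days back gives 2023-06-05.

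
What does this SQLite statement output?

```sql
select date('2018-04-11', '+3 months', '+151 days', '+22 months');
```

Adding +3 months to 2018-04-11 gives 2018-07-11.
Applying '+151 days' to 2018-07-11: counting 151 days forward gives 2018-12-09.
Adding +22 months to 2018-12-09 gives 2020-10-09.

2020-10-09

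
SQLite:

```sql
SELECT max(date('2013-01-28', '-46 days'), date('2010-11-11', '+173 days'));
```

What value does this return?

date('2013-01-28', '-46 days') → 2012-12-13.
date('2010-11-11', '+173 days') → 2011-05-03.
Later of the two is 2012-12-13.

2012-12-13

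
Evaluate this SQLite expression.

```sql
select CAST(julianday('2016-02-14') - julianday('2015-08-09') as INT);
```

22 days remain in August 2015 after the 9th (31 − 9).
September 2015: 30 days.
October 2015: 31 days.
November 2015: 30 days.
December 2015: 31 days.
January 2016: 31 days.
Then 14 days into February 2016.
Total: 22 + 30 + 31 + 30 + 31 + 31 + 14 = 189.

189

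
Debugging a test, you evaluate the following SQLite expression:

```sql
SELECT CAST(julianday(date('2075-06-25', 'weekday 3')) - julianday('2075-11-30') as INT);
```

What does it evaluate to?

`weekday 3` advances to the next Wednesday; 2075-06-25 is a Tuesday, so it moves forward to 2075-06-26.
4 days remain in June 2075 after the 26th (30 − 26).
July 2075: 31 days.
August 2075: 31 days.
September 2075: 30 days.
October 2075: 31 days.
Then 30 days into November 2075.
Total: 4 + 31 + 31 + 30 + 31 + 30 = 157.
The subtraction is earlier − later, so the result is −157 → -157.

-157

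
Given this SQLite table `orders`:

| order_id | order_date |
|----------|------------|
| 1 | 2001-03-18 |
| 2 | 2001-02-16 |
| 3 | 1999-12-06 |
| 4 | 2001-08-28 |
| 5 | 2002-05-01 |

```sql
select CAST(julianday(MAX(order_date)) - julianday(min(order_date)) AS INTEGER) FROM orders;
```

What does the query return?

MIN = 1999-12-06, MAX = 2002-05-01.
25 days remain in December 1999 after the 6th (31 − 6).
Full months from January 2000 through April 2002 contribute their day counts.
Then 1 day into May 2002.
Total: 25 + 31 + 29 + 31 + 30 + 31 + 30 + 31 + 31 + 30 + 31 + 30 + 31 + 31 + 28 + 31 + 30 + 31 + 30 + 31 + 31 + 30 + 31 + 30 + 31 + 31 + 28 + 31 + 30 + 1 = 877.

877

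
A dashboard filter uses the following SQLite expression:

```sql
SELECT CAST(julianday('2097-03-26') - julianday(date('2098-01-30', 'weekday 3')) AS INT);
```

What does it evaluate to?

`weekday 3` advances to the next Wednesday; 2098-01-30 is a Thursday, so it moves forward to 2098-02-05.
5 days remain in March 2097 after the 26th (31 − 26).
Full months from April 2097 through January 2098 contribute their day counts.
Then 5 days into February 2098.
Total: 5 + 30 + 31 + 30 + 31 + 31 + 30 + 31 + 30 + 31 + 31 + 5 = 316.
The subtraction is earlier − later, so the result is −316 → -316.

-316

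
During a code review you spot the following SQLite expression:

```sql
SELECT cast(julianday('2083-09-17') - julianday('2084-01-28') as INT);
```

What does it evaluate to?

-133

13 days remain in September 2083 after the 17th (30 − 17).
October 2083: 31 days.
November 2083: 30 days.
December 2083: 31 days.
Then 28 days into January 2084.
Total: 13 + 31 + 30 + 31 + 28 = 133.
The subtraction is earlier − later, so the result is −133 → -133.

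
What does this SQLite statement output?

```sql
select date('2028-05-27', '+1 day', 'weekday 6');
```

2028-06-03

Advancing 1 more day within May lands on 2028-05-28.
`weekday 6` advances to the next Saturday; 2028-05-28 is a Sunday, so it moves forward to 2028-06-03.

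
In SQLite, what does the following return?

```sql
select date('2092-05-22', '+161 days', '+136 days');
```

2093-03-15

Applying '+161 days' to 2092-05-22: counting 161 days forward gives 2092-10-30.
Applying '+136 days' to 2092-10-30: counting 136 days forward gives 2093-03-15.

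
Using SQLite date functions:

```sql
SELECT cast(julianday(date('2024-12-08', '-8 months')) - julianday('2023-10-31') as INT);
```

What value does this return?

160

Adding -8 months to 2024-12-08 gives 2024-04-08.
0 days remain in October 2023 after the 31st (31 − 31).
November 2023: 30 days.
December 2023: 31 days.
January 2024: 31 days.
February 2024: 29 days (leap year).
March 2024: 31 days.
Then 8 days into April 2024.
Total: 0 + 30 + 31 + 31 + 29 + 31 + 8 = 160.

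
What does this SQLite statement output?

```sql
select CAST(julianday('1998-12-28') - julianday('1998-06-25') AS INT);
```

186

5 days remain in June 1998 after the 25th (30 − 25).
July 1998: 31 days.
August 1998: 31 days.
September 1998: 30 days.
October 1998: 31 days.
November 1998: 30 days.
Then 28 days into December 1998.
Total: 5 + 31 + 31 + 30 + 31 + 30 + 28 = 186.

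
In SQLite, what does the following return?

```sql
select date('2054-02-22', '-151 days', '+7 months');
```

2054-04-24

Applying '-151 days' to 2054-02-22: counting 151 days back gives 2053-09-24.
Adding +7 months to 2053-09-24 gives 2054-04-24.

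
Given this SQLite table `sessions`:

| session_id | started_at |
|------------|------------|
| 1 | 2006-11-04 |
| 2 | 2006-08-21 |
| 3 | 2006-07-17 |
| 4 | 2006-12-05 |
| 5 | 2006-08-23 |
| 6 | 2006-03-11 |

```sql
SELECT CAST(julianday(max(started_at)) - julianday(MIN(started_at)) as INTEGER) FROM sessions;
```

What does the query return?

MIN = 2006-03-11, MAX = 2006-12-05.
20 days remain in March 2006 after the 11th (31 − 11).
Full months from April 2006 through November 2006 contribute their day counts.
Then 5 days into December 2006.
Total: 20 + 30 + 31 + 30 + 31 + 31 + 30 + 31 + 30 + 5 = 269.

269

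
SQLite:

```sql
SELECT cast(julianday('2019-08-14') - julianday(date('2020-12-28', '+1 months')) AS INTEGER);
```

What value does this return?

Adding +1 month to 2020-12-28 gives 2021-01-28.
17 days remain in August 2019 after the 14th (31 − 14).
Full months from September 2019 through December 2020 contribute their day counts.
Then 28 days into January 2021.
Total: 17 + 30 + 31 + 30 + 31 + 31 + 29 + 31 + 30 + 31 + 30 + 31 + 31 + 30 + 31 + 30 + 31 + 28 = 533.
The subtraction is earlier − later, so the result is −533 → -533.

-533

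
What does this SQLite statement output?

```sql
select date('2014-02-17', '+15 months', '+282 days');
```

Adding +15 months to 2014-02-17 gives 2015-05-17.
Applying '+282 days' to 2015-05-17: counting 282 days forward gives 2016-02-23.

2016-02-23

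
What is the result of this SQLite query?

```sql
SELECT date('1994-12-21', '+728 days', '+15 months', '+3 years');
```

Applying '+728 days' to 1994-12-21: counting 728 days forward gives 1996-12-18.
Adding +15 months to 1996-12-18 gives 1998-03-18.
Adding +3 years to 1998-03-18 gives 2001-03-18.

2001-03-18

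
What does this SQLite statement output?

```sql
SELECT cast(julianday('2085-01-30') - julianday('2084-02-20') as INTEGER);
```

9 days remain in February 2084 after the 20th (29 − 20).
Full months from March 2084 through December 2084 contribute their day counts.
Then 30 days into January 2085.
Total: 9 + 31 + 30 + 31 + 30 + 31 + 31 + 30 + 31 + 30 + 31 + 30 = 345.

345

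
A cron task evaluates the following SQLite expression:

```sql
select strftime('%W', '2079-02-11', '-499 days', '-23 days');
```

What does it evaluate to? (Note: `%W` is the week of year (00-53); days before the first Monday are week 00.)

First apply '-499 days', '-23 days': 2079-02-11 → 2077-09-07.
2077-09-07 is a Tuesday. SQLite's %W counts Mondays since the year started; the result is 36.

36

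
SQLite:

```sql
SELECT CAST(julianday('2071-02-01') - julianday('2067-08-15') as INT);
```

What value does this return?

16 days remain in August 2067 after the 15th (31 − 15).
Full months from September 2067 through January 2071 contribute their day counts.
Then 1 day into February 2071.
Total: 16 + 30 + 31 + 30 + 31 + 31 + 29 + 31 + 30 + 31 + 30 + 31 + 31 + 30 + 31 + 30 + 31 + 31 + 28 + 31 + 30 + 31 + 30 + 31 + 31 + 30 + 31 + 30 + 31 + 31 + 28 + 31 + 30 + 31 + 30 + 31 + 31 + 30 + 31 + 30 + 31 + 31 + 1 = 1266.

1266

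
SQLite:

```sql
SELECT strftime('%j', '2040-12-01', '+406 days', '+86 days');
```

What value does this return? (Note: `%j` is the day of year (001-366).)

097

First apply '+406 days', '+86 days': 2040-12-01 → 2042-04-07.
Day-of-year for 2042-04-07: days since 2042-01-01 inclusive = 97, zero-padded to 097.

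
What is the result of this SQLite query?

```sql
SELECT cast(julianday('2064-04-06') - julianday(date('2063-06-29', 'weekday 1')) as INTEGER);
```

279

`weekday 1` advances to the next Monday; 2063-06-29 is a Friday, so it moves forward to 2063-07-02.
29 days remain in July 2063 after the 2nd (31 − 2).
Full months from August 2063 through March 2064 contribute their day counts.
Then 6 days into April 2064.
Total: 29 + 31 + 30 + 31 + 30 + 31 + 31 + 29 + 31 + 6 = 279.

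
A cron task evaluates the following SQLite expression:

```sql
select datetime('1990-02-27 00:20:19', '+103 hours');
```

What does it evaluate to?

+103 hours from 1990-02-27 00:20:19 is 1990-03-03 07:20:19 (crosses midnight).

1990-03-03 07:20:19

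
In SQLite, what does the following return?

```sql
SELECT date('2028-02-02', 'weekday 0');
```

2028-02-06

`weekday 0` advances to the next Sunday; 2028-02-02 is a Wednesday, so it moves forward to 2028-02-06.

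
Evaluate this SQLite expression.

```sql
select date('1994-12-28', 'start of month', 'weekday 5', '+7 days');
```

1994-12-09

`start of month` rewinds 1994-12-28 to 1994-12-01.
`weekday 5` advances to the next Friday; 1994-12-01 is a Thursday, so it moves forward to 1994-12-02.
Advancing 7 more days within December lands on 1994-12-09.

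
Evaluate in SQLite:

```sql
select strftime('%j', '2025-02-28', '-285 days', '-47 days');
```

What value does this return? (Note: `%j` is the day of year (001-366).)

093

First apply '-285 days', '-47 days': 2025-02-28 → 2024-04-02.
Day-of-year for 2024-04-02: days since 2024-01-01 inclusive = 93, zero-padded to 093.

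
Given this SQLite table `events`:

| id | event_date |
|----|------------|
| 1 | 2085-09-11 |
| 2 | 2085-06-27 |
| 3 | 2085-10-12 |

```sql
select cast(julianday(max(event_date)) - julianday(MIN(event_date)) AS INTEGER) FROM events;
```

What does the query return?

MIN = 2085-06-27, MAX = 2085-10-12.
3 days remain in June 2085 after the 27th (30 − 27).
July 2085: 31 days.
August 2085: 31 days.
September 2085: 30 days.
Then 12 days into October 2085.
Total: 3 + 31 + 31 + 30 + 12 = 107.

107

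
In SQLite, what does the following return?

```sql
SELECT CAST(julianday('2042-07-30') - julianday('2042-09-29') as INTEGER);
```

-61

1 day remains in July 2042 after the 30th (31 − 30).
August 2042: 31 days.
Then 29 days into September 2042.
Total: 1 + 31 + 29 = 61.
The subtraction is earlier − later, so the result is −61 → -61.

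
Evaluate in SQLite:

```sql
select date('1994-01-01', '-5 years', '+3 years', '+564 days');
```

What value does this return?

Adding -5 years to 1994-01-01 gives 1989-01-01.
Adding +3 years to 1989-01-01 gives 1992-01-01.
Applying '+564 days' to 1992-01-01: counting 564 days forward gives 1993-07-18.

1993-07-18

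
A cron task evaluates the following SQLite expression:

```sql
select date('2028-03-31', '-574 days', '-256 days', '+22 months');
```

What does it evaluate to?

2027-10-22

Applying '-574 days' to 2028-03-31: counting 574 days back gives 2026-09-04.
Applying '-256 days' to 2026-09-04: counting 256 days back gives 2025-12-22.
Adding +22 months to 2025-12-22 gives 2027-10-22.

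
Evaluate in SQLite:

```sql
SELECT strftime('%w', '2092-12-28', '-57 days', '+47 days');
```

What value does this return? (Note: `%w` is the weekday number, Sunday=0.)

First apply '-57 days', '+47 days': 2092-12-28 → 2092-12-18.
2092-12-18 is a Thursday; with Sunday=0 that is 4.

4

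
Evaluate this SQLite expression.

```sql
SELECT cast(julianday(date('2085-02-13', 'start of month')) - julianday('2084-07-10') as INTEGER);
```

`start of month` rewinds 2085-02-13 to 2085-02-01.
21 days remain in July 2084 after the 10th (31 − 10).
Full months from August 2084 through January 2085 contribute their day counts.
Then 1 day into February 2085.
Total: 21 + 31 + 30 + 31 + 30 + 31 + 31 + 1 = 206.

206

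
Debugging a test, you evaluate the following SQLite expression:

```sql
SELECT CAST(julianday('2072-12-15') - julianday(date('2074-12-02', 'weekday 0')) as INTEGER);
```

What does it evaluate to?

`weekday 0` advances to the next Sunday; 2074-12-02 is already a Sunday, so it stays at 2074-12-02.
16 days remain in December 2072 after the 15th (31 − 15).
Full months from January 2073 through November 2074 contribute their day counts.
Then 2 days into December 2074.
Total: 16 + 31 + 28 + 31 + 30 + 31 + 30 + 31 + 31 + 30 + 31 + 30 + 31 + 31 + 28 + 31 + 30 + 31 + 30 + 31 + 31 + 30 + 31 + 30 + 2 = 717.
The subtraction is earlier − later, so the result is −717 → -717.

-717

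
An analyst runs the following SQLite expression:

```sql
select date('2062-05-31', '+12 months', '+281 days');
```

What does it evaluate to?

2064-03-07

Adding +12 months to 2062-05-31 gives 2063-05-31.
Applying '+281 days' to 2063-05-31: counting 281 days forward gives 2064-03-07.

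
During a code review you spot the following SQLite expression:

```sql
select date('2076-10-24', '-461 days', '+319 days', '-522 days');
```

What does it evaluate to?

Applying '-461 days' to 2076-10-24: counting 461 days back gives 2075-07-21.
Applying '+319 days' to 2075-07-21: counting 319 days forward gives 2076-06-04.
Applying '-522 days' to 2076-06-04: counting 522 days back gives 2074-12-30.

2074-12-30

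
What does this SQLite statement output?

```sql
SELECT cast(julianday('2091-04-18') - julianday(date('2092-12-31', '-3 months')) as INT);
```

-532

Adding -3 months to 2092-12-31 targets 2092-09-31. September 2092 has only 30 days, so SQLite normalizes the 1-day overflow forward to 2092-10-01.
12 days remain in April 2091 after the 18th (30 − 18).
Full months from May 2091 through September 2092 contribute their day counts.
Then 1 day into October 2092.
Total: 12 + 31 + 30 + 31 + 31 + 30 + 31 + 30 + 31 + 31 + 29 + 31 + 30 + 31 + 30 + 31 + 31 + 30 + 1 = 532.
The subtraction is earlier − later, so the result is −532 → -532.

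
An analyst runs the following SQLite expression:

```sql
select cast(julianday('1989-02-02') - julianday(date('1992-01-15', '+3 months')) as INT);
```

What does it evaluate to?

-1168

Adding +3 months to 1992-01-15 gives 1992-04-15.
26 days remain in February 1989 after the 2nd (28 − 2).
Full months from March 1989 through March 1992 contribute their day counts.
Then 15 days into April 1992.
Total: 26 + 31 + 30 + 31 + 30 + 31 + 31 + 30 + 31 + 30 + 31 + 31 + 28 + 31 + 30 + 31 + 30 + 31 + 31 + 30 + 31 + 30 + 31 + 31 + 28 + 31 + 30 + 31 + 30 + 31 + 31 + 30 + 31 + 30 + 31 + 31 + 29 + 31 + 15 = 1168.
The subtraction is earlier − later, so the result is −1168 → -1168.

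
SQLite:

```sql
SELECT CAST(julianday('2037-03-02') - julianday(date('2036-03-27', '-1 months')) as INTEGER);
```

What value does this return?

369

Adding -1 month to 2036-03-27 gives 2036-02-27.
2 days remain in February 2036 after the 27th (29 − 27).
Full months from March 2036 through February 2037 contribute their day counts.
Then 2 days into March 2037.
Total: 2 + 31 + 30 + 31 + 30 + 31 + 31 + 30 + 31 + 30 + 31 + 31 + 28 + 2 = 369.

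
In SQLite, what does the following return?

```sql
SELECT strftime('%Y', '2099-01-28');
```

2099

`%Y` extracts the 4-digit year: 2099.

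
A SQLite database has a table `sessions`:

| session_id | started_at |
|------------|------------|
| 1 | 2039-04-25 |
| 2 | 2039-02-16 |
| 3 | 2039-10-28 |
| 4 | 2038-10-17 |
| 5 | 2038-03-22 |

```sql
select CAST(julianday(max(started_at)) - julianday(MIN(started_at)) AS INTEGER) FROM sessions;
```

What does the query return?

585

MIN = 2038-03-22, MAX = 2039-10-28.
9 days remain in March 2038 after the 22nd (31 − 22).
Full months from April 2038 through September 2039 contribute their day counts.
Then 28 days into October 2039.
Total: 9 + 30 + 31 + 30 + 31 + 31 + 30 + 31 + 30 + 31 + 31 + 28 + 31 + 30 + 31 + 30 + 31 + 31 + 30 + 28 = 585.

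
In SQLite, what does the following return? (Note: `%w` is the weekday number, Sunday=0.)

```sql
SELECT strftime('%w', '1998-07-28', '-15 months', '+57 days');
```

2

First apply '-15 months', '+57 days': 1998-07-28 → 1997-06-24.
1997-06-24 is a Tuesday; with Sunday=0 that is 2.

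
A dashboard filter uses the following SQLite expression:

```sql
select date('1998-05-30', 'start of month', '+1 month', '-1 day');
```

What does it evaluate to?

1998-05-31

`start of month` rewinds 1998-05-30 to 1998-05-01.
Adding +1 month to 1998-05-01 gives 1998-06-01.
Going back 1 day from 1998-06-01 reaches 1998-05-31 (last day of May, 31 days).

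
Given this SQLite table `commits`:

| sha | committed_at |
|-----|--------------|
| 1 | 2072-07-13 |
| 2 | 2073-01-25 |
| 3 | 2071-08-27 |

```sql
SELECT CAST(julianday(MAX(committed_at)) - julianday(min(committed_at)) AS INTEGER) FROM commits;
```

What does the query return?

MIN = 2071-08-27, MAX = 2073-01-25.
4 days remain in August 2071 after the 27th (31 − 27).
Full months from September 2071 through December 2072 contribute their day counts.
Then 25 days into January 2073.
Total: 4 + 30 + 31 + 30 + 31 + 31 + 29 + 31 + 30 + 31 + 30 + 31 + 31 + 30 + 31 + 30 + 31 + 25 = 517.

517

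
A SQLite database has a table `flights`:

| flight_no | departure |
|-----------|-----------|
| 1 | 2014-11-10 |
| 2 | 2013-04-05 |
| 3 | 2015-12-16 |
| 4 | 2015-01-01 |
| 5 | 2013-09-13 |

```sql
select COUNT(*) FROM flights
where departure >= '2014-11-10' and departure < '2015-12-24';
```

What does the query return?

3

Rows in [2014-11-10, 2015-12-24): 2014-11-10, 2015-12-16, 2015-01-01 → 3 rows.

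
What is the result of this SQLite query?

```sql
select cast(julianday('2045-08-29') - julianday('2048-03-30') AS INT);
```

2 days remain in August 2045 after the 29th (31 − 29).
Full months from September 2045 through February 2048 contribute their day counts.
Then 30 days into March 2048.
Total: 2 + 30 + 31 + 30 + 31 + 31 + 28 + 31 + 30 + 31 + 30 + 31 + 31 + 30 + 31 + 30 + 31 + 31 + 28 + 31 + 30 + 31 + 30 + 31 + 31 + 30 + 31 + 30 + 31 + 31 + 29 + 30 = 944.
The subtraction is earlier − later, so the result is −944 → -944.

-944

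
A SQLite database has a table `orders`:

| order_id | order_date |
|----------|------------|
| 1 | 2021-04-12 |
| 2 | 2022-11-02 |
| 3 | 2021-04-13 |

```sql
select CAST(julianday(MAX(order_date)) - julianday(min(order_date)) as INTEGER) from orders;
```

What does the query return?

MIN = 2021-04-12, MAX = 2022-11-02.
18 days remain in April 2021 after the 12th (30 − 12).
Full months from May 2021 through October 2022 contribute their day counts.
Then 2 days into November 2022.
Total: 18 + 31 + 30 + 31 + 31 + 30 + 31 + 30 + 31 + 31 + 28 + 31 + 30 + 31 + 30 + 31 + 31 + 30 + 31 + 2 = 569.

569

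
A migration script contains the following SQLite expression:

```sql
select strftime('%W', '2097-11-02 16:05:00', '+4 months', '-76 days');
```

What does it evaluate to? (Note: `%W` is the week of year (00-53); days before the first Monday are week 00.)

50

First apply '+4 months', '-76 days': 2097-11-02 16:05:00 → 2097-12-16 16:05:00.
2097-12-16 is a Monday. SQLite's %W counts Mondays since the year started; the result is 50.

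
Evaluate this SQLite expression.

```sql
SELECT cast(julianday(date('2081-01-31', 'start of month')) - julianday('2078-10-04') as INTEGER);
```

`start of month` rewinds 2081-01-31 to 2081-01-01.
27 days remain in October 2078 after the 4th (31 − 4).
Full months from November 2078 through December 2080 contribute their day counts.
Then 1 day into January 2081.
Total: 27 + 30 + 31 + 31 + 28 + 31 + 30 + 31 + 30 + 31 + 31 + 30 + 31 + 30 + 31 + 31 + 29 + 31 + 30 + 31 + 30 + 31 + 31 + 30 + 31 + 30 + 31 + 1 = 820.

820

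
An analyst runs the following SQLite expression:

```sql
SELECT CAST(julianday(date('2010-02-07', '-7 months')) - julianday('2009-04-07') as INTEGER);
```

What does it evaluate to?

91

Adding -7 months to 2010-02-07 gives 2009-07-07.
23 days remain in April 2009 after the 7th (30 − 7).
May 2009: 31 days.
June 2009: 30 days.
Then 7 days into July 2009.
Total: 23 + 31 + 30 + 7 = 91.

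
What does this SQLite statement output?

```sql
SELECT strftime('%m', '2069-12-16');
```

12

`%m` extracts the 2-digit month (01-12): 12.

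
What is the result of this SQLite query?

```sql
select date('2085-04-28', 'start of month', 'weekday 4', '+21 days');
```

`start of month` rewinds 2085-04-28 to 2085-04-01.
`weekday 4` advances to the next Thursday; 2085-04-01 is a Sunday, so it moves forward to 2085-04-05.
Advancing 21 more days within April lands on 2085-04-26.

2085-04-26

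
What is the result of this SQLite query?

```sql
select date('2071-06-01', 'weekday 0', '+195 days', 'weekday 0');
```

`weekday 0` advances to the next Sunday; 2071-06-01 is a Monday, so it moves forward to 2071-06-07.
Applying '+195 days' to 2071-06-07: counting 195 days forward gives 2071-12-19.
`weekday 0` advances to the next Sunday; 2071-12-19 is a Saturday, so it moves forward to 2071-12-20.

2071-12-20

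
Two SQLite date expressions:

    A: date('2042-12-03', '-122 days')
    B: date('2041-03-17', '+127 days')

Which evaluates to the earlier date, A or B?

B

A = 2042-08-03.
B = 2041-07-22.
B is earlier.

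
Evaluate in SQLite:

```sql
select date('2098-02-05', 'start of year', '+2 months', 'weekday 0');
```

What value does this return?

2098-03-02

`start of year` rewinds 2098-02-05 to 2098-01-01.
Adding +2 months to 2098-01-01 gives 2098-03-01.
`weekday 0` advances to the next Sunday; 2098-03-01 is a Saturday, so it moves forward to 2098-03-02.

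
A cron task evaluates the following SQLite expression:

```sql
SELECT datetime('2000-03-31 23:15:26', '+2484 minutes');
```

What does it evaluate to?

2000-04-02 16:39:26

2484 minutes = 41h 24m; +2484 minutes from 2000-03-31 23:15:26 is 2000-04-02 16:39:26 (crosses midnight).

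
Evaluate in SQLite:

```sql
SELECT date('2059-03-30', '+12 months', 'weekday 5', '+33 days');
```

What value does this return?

Adding +12 months to 2059-03-30 gives 2060-03-30.
`weekday 5` advances to the next Friday; 2060-03-30 is a Tuesday, so it moves forward to 2060-04-02.
April 2060 has 30 days; 28 remain after the 2nd, so 29 days reach 2060-05-01.
Advancing 4 more days within May lands on 2060-05-05.

2060-05-05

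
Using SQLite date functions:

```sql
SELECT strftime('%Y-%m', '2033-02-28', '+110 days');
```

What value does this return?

First apply '+110 days': 2033-02-28 → 2033-06-18.
`%Y-%m` extracts the year-month: 2033-06.

2033-06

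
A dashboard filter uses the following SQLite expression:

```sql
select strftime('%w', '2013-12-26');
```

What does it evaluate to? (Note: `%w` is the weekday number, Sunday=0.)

2013-12-26 is a Thursday; with Sunday=0 that is 4.

4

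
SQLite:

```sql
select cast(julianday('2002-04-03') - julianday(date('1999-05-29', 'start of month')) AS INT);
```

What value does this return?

`start of month` rewinds 1999-05-29 to 1999-05-01.
30 days remain in May 1999 after the 1st (31 − 1).
Full months from June 1999 through March 2002 contribute their day counts.
Then 3 days into April 2002.
Total: 30 + 30 + 31 + 31 + 30 + 31 + 30 + 31 + 31 + 29 + 31 + 30 + 31 + 30 + 31 + 31 + 30 + 31 + 30 + 31 + 31 + 28 + 31 + 30 + 31 + 30 + 31 + 31 + 30 + 31 + 30 + 31 + 31 + 28 + 31 + 3 = 1068.

1068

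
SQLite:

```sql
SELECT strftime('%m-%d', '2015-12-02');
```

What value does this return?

`%m-%d` extracts the month-day: 12-02.

12-02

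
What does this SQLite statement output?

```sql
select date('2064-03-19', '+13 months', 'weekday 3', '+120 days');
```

2065-08-20

Adding +13 months to 2064-03-19 gives 2065-04-19.
`weekday 3` advances to the next Wednesday; 2065-04-19 is a Sunday, so it moves forward to 2065-04-22.
Applying '+120 days' to 2065-04-22: counting 120 days forward gives 2065-08-20.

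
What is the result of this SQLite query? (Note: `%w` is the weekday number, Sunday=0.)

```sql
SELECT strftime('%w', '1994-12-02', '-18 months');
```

3

First apply '-18 months': 1994-12-02 → 1993-06-02.
1993-06-02 is a Wednesday; with Sunday=0 that is 3.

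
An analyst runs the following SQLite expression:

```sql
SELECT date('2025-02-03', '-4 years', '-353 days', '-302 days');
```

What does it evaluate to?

Adding -4 years to 2025-02-03 gives 2021-02-03.
Applying '-353 days' to 2021-02-03: counting 353 days back gives 2020-02-16.
Applying '-302 days' to 2020-02-16: counting 302 days back gives 2019-04-20.

2019-04-20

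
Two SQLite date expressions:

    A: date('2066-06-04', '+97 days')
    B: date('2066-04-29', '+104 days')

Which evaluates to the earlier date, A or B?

A = 2066-09-09.
B = 2066-08-11.
B is earlier.

B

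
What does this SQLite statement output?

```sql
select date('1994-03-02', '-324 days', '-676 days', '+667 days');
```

Applying '-324 days' to 1994-03-02: counting 324 days back gives 1993-04-12.
Applying '-676 days' to 1993-04-12: counting 676 days back gives 1991-06-06.
Applying '+667 days' to 1991-06-06: counting 667 days forward gives 1993-04-03.

1993-04-03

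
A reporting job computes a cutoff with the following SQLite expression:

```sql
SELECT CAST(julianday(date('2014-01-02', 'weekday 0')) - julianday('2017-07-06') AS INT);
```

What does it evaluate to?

-1278

`weekday 0` advances to the next Sunday; 2014-01-02 is a Thursday, so it moves forward to 2014-01-05.
26 days remain in January 2014 after the 5th (31 − 5).
Full months from February 2014 through June 2017 contribute their day counts.
Then 6 days into July 2017.
Total: 26 + 28 + 31 + 30 + 31 + 30 + 31 + 31 + 30 + 31 + 30 + 31 + 31 + 28 + 31 + 30 + 31 + 30 + 31 + 31 + 30 + 31 + 30 + 31 + 31 + 29 + 31 + 30 + 31 + 30 + 31 + 31 + 30 + 31 + 30 + 31 + 31 + 28 + 31 + 30 + 31 + 30 + 6 = 1278.
The subtraction is earlier − later, so the result is −1278 → -1278.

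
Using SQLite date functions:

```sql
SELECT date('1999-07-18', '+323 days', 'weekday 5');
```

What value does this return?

Applying '+323 days' to 1999-07-18: counting 323 days forward gives 2000-06-05.
`weekday 5` advances to the next Friday; 2000-06-05 is a Monday, so it moves forward to 2000-06-09.

2000-06-09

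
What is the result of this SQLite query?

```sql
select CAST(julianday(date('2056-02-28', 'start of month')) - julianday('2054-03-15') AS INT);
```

`start of month` rewinds 2056-02-28 to 2056-02-01.
16 days remain in March 2054 after the 15th (31 − 15).
Full months from April 2054 through January 2056 contribute their day counts.
Then 1 day into February 2056.
Total: 16 + 30 + 31 + 30 + 31 + 31 + 30 + 31 + 30 + 31 + 31 + 28 + 31 + 30 + 31 + 30 + 31 + 31 + 30 + 31 + 30 + 31 + 31 + 1 = 688.

688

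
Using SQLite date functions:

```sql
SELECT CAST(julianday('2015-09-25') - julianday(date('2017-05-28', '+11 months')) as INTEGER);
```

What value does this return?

-946

Adding +11 months to 2017-05-28 gives 2018-04-28.
5 days remain in September 2015 after the 25th (30 − 25).
Full months from October 2015 through March 2018 contribute their day counts.
Then 28 days into April 2018.
Total: 5 + 31 + 30 + 31 + 31 + 29 + 31 + 30 + 31 + 30 + 31 + 31 + 30 + 31 + 30 + 31 + 31 + 28 + 31 + 30 + 31 + 30 + 31 + 31 + 30 + 31 + 30 + 31 + 31 + 28 + 31 + 28 = 946.
The subtraction is earlier − later, so the result is −946 → -946.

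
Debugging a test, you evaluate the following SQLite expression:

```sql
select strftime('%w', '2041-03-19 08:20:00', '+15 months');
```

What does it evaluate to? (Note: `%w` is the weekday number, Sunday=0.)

4

First apply '+15 months': 2041-03-19 08:20:00 → 2042-06-19 08:20:00.
2042-06-19 is a Thursday; with Sunday=0 that is 4.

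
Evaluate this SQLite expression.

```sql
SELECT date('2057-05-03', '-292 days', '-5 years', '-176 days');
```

Applying '-292 days' to 2057-05-03: counting 292 days back gives 2056-07-15.
Adding -5 years to 2056-07-15 gives 2051-07-15.
Applying '-176 days' to 2051-07-15: counting 176 days back gives 2051-01-20.

2051-01-20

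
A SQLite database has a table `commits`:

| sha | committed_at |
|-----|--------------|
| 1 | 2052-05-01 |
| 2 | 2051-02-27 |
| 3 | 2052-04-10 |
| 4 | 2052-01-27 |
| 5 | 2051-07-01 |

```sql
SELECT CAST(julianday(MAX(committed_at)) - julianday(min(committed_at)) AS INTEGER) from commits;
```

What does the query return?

429

MIN = 2051-02-27, MAX = 2052-05-01.
1 day remains in February 2051 after the 27th (28 − 27).
Full months from March 2051 through April 2052 contribute their day counts.
Then 1 day into May 2052.
Total: 1 + 31 + 30 + 31 + 30 + 31 + 31 + 30 + 31 + 30 + 31 + 31 + 29 + 31 + 30 + 1 = 429.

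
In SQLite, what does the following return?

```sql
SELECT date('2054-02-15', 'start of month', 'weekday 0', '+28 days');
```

2054-03-01

`start of month` rewinds 2054-02-15 to 2054-02-01.
`weekday 0` advances to the next Sunday; 2054-02-01 is already a Sunday, so it stays at 2054-02-01.
February 2054 has 28 days; 27 remain after the 1st, so 28 days reach 2054-03-01.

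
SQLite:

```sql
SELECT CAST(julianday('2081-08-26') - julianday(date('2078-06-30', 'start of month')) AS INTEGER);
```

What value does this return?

`start of month` rewinds 2078-06-30 to 2078-06-01.
29 days remain in June 2078 after the 1st (30 − 1).
Full months from July 2078 through July 2081 contribute their day counts.
Then 26 days into August 2081.
Total: 29 + 31 + 31 + 30 + 31 + 30 + 31 + 31 + 28 + 31 + 30 + 31 + 30 + 31 + 31 + 30 + 31 + 30 + 31 + 31 + 29 + 31 + 30 + 31 + 30 + 31 + 31 + 30 + 31 + 30 + 31 + 31 + 28 + 31 + 30 + 31 + 30 + 31 + 26 = 1182.

1182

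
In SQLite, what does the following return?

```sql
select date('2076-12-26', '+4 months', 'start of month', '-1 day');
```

Adding +4 months to 2076-12-26 gives 2077-04-26.
`start of month` rewinds 2077-04-26 to 2077-04-01.
Going back 1 day from 2077-04-01 reaches 2077-03-31 (last day of March, 31 days).

2077-03-31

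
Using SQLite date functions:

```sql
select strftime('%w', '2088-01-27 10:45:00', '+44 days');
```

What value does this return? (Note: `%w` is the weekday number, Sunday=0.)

4

First apply '+44 days': 2088-01-27 10:45:00 → 2088-03-11 10:45:00.
2088-03-11 is a Thursday; with Sunday=0 that is 4.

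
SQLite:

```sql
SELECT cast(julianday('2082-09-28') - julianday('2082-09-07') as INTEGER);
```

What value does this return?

21

Both dates are in September 2082: 28 − 7 = 21.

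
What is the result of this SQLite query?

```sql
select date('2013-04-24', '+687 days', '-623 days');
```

Applying '+687 days' to 2013-04-24: counting 687 days forward gives 2015-03-12.
Applying '-623 days' to 2015-03-12: counting 623 days back gives 2013-06-27.

2013-06-27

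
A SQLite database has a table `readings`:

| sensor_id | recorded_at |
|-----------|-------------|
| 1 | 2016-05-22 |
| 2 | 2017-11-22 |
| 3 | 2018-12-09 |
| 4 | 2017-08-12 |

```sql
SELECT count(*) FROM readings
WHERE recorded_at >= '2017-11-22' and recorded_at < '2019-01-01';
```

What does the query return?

2

Rows in [2017-11-22, 2019-01-01): 2017-11-22, 2018-12-09 → 2 rows.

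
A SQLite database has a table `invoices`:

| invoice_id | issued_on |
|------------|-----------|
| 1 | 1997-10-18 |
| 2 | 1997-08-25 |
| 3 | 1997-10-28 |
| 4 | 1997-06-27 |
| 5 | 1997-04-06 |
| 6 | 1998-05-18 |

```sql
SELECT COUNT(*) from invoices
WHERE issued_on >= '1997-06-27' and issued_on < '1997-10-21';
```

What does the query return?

Rows in [1997-06-27, 1997-10-21): 1997-10-18, 1997-08-25, 1997-06-27 → 3 rows.

3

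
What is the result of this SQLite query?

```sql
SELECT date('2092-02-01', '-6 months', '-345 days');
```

Adding -6 months to 2092-02-01 gives 2091-08-01.
Applying '-345 days' to 2091-08-01: counting 345 days back gives 2090-08-21.

2090-08-21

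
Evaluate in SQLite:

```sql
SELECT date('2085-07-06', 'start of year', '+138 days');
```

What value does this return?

`start of year` rewinds 2085-07-06 to 2085-01-01.
Applying '+138 days' to 2085-01-01: counting 138 days forward gives 2085-05-19.

2085-05-19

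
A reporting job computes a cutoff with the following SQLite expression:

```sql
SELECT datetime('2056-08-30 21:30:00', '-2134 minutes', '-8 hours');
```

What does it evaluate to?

2134 minutes = 35h 34m; -2134 minutes from 2056-08-30 21:30:00 is 2056-08-29 09:56:00 (crosses midnight).
-8 hours from 2056-08-29 09:56:00 is 2056-08-29 01:56:00.

2056-08-29 01:56:00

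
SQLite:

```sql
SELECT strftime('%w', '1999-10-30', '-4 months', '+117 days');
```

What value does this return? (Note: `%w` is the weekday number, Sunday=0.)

First apply '-4 months', '+117 days': 1999-10-30 → 1999-10-25.
1999-10-25 is a Monday; with Sunday=0 that is 1.

1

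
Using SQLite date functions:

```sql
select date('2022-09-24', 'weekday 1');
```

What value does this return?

2022-09-26

`weekday 1` advances to the next Monday; 2022-09-24 is a Saturday, so it moves forward to 2022-09-26.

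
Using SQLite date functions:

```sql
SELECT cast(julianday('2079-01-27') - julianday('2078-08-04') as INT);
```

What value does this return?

27 days remain in August 2078 after the 4th (31 − 4).
September 2078: 30 days.
October 2078: 31 days.
November 2078: 30 days.
December 2078: 31 days.
Then 27 days into January 2079.
Total: 27 + 30 + 31 + 30 + 31 + 27 = 176.

176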